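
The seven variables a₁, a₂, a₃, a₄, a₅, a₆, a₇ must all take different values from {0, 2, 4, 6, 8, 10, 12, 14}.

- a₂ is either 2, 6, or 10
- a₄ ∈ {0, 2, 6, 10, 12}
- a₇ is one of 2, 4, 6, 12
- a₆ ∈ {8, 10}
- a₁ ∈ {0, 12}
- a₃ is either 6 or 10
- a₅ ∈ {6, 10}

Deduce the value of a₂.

2

Among the 7 variables, 4 fits only a₇ (and all 7 values in {0, 2, 4, 6, 8, 10, 12} must be used), so a₇ = 4.
Among the 6 still-open variables, 8 fits only a₆ (and all 6 values in {0, 2, 6, 8, 10, 12} must be used), so a₆ = 8.
a₃ and a₅ share exactly the 2 values {6, 10}; by pigeonhole those values go to them, so strike 6, 10 from a₂, a₄.
So a₂ = 2.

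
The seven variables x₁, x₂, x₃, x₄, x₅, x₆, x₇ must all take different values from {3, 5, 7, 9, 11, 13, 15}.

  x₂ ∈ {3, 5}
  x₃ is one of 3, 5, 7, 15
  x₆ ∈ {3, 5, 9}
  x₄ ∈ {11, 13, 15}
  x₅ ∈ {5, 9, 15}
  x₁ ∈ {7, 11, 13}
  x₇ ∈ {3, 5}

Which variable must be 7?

x₃

x₂ and x₇ between them cover only {3, 5} — a naked pair. Remove those values from x₃, x₅, x₆.
That leaves x₆ = 9. Remove 9 from x₅.
x₅'s domain is down to {15}, so x₅ = 15. Eliminate 15 elsewhere: x₃, x₄.
So 7 goes to x₃.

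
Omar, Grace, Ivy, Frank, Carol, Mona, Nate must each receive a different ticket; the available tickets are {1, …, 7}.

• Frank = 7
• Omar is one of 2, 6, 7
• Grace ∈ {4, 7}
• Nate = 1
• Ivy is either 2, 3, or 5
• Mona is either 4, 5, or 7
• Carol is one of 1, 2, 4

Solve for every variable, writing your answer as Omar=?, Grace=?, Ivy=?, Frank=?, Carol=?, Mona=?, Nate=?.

Omar=6, Grace=4, Ivy=3, Frank=7, Carol=2, Mona=5, Nate=1

Frank has just one choice, so Frank = 7. So Omar, Grace, Mona can't be 7.
Nate's domain is down to {1}, so Nate = 1. Remove 1 from Carol.
Grace's domain is down to {4}, so Grace = 4. Strike 4 from Carol, Mona.
Carol must be 2 (only option left). Strike 2 from Omar, Ivy.
That leaves Mona = 5. So Ivy can't be 5.
Omar has just one choice, so Omar = 6.
That leaves Ivy = 3.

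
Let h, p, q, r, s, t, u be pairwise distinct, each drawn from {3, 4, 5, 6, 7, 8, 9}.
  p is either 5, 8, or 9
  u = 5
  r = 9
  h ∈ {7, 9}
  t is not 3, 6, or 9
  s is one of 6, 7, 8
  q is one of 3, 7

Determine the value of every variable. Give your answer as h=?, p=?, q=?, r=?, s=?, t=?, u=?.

h=7, p=8, q=3, r=9, s=6, t=4, u=5

r must be 9 (only option left). Eliminate 9 elsewhere: h, p.
u has just one choice, so u = 5. Eliminate 5 elsewhere: p, t.
That leaves h = 7. Eliminate 7 elsewhere: q, s, t.
p must be 8 (only option left). So s, t can't be 8.
That leaves q = 3.
That leaves s = 6.
That leaves t = 4.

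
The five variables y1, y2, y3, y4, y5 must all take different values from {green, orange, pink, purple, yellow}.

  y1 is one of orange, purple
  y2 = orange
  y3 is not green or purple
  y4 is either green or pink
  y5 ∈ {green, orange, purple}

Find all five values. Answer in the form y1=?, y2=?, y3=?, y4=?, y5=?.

y1=purple, y2=orange, y3=yellow, y4=pink, y5=green

y2 has just one choice, so y2 = orange. So y1, y3, y5 can't be orange.
y1's domain is down to {purple}, so y1 = purple. Strike purple from y5.
y5 has just one choice, so y5 = green. Strike green from y4.
y4 must be pink (only option left). Remove pink from y3.
y3 has just one choice, so y3 = yellow.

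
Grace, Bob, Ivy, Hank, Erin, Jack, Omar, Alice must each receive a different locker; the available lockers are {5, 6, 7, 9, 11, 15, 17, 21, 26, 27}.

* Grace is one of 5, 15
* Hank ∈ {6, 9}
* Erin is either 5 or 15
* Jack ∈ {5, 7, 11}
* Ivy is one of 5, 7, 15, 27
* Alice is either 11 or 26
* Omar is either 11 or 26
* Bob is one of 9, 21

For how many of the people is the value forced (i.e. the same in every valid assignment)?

Grace and Erin share exactly the 2 values {5, 15}; by pigeonhole those values go to them, so strike 5, 15 from Ivy, Jack.
The 2 variables Omar and Alice are confined to {11, 26}, which locks those values in; drop them from Jack.
That leaves Jack = 7. Strike 7 from Ivy.
That leaves Ivy = 27.
Determined: Ivy=27, Jack=7. The other people each still have more than one consistent value. That makes 2.

2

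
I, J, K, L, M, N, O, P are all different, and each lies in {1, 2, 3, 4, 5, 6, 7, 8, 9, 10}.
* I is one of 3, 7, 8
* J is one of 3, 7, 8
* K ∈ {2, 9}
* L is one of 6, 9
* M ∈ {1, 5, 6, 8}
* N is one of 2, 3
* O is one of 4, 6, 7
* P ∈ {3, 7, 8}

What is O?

4

I, J, P between them cover only {3, 7, 8} — a naked triple. Remove those values from M, N, O.
N's domain is down to {2}, so N = 2. Remove 2 from K.
K must be 9 (only option left). Eliminate 9 elsewhere: L.
L must be 6 (only option left). Strike 6 from M, O.
So O = 4.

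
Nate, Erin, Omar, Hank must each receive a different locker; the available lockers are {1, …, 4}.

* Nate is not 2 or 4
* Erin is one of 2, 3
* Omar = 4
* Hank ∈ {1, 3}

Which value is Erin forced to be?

Omar's domain is down to {4}, so Omar = 4.
Among the 3 still-open variables, 2 fits only Erin (and all 3 values in {1, 2, 3} must be used), so Erin = 2.

2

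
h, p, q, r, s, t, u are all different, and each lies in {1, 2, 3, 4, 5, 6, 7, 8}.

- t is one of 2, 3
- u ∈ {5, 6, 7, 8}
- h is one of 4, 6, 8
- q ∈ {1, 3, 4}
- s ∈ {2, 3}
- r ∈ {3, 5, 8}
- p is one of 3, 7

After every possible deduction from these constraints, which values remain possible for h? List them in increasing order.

4, 6, 8

The 2 variables s and t are confined to {2, 3}, which locks those values in; drop them from p, q, r.
p has just one choice, so p = 7. So u can't be 7.
No further eliminations apply; h can still be any of 4, 6, 8.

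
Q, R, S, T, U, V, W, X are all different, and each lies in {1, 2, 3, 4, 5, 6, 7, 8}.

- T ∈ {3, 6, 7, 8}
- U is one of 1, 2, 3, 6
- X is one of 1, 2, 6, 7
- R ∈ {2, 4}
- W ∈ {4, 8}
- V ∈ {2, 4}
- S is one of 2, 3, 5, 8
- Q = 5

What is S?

Q must be 5 (only option left). Strike 5 from S.
R and V share exactly the 2 values {2, 4}; by pigeonhole those values go to them, so strike 2, 4 from S, U, W, X.
W must be 8 (only option left). Strike 8 from S, T.
So S = 3.

3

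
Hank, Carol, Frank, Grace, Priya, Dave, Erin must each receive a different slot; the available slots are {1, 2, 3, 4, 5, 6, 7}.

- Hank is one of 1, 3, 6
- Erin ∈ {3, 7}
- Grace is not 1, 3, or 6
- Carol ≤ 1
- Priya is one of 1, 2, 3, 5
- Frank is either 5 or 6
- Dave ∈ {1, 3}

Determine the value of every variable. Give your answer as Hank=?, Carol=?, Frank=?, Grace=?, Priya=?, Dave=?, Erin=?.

Carol has just one choice, so Carol = 1. Strike 1 from Hank, Priya, Dave.
Dave's domain is down to {3}, so Dave = 3. Strike 3 from Hank, Priya, Erin.
Erin has just one choice, so Erin = 7. So Grace can't be 7.
Hank must be 6 (only option left). Remove 6 from Frank.
Frank's domain is down to {5}, so Frank = 5. Strike 5 from Grace, Priya.
Priya must be 2 (only option left). Remove 2 from Grace.
Grace's domain is down to {4}, so Grace = 4.

Hank=6, Carol=1, Frank=5, Grace=4, Priya=2, Dave=3, Erin=7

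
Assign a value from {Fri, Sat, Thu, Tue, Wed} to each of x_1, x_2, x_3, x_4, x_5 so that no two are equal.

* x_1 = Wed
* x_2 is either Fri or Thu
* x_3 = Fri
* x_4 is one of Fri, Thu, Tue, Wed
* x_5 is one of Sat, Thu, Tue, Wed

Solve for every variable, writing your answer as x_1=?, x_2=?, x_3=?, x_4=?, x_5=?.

x_1's domain is down to {Wed}, so x_1 = Wed. Remove Wed from x_4, x_5.
x_3 has just one choice, so x_3 = Fri. Strike Fri from x_2, x_4.
x_2 has just one choice, so x_2 = Thu. Remove Thu from x_4, x_5.
That leaves x_4 = Tue. Eliminate Tue elsewhere: x_5.
x_5 has just one choice, so x_5 = Sat.

x_1=Wed, x_2=Thu, x_3=Fri, x_4=Tue, x_5=Sat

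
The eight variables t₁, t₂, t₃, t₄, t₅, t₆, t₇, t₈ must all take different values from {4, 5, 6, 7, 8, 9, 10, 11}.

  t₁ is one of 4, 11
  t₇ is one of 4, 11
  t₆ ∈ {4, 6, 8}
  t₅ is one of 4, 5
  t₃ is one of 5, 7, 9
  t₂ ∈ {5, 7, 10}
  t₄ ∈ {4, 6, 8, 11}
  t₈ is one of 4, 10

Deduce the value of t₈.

10

The 8 variables draw from only 8 values {4, 5, 6, 7, 8, 9, 10, 11}, so each is used; only t₃ can be 9, hence t₃ = 9.
The 7 still-open variables together cover exactly {4, 5, 6, 7, 8, 10, 11} — 7 values for 7 variables — and 7 appears only in t₂'s list, so t₂ = 7.
The 6 still-open variables together cover exactly {4, 5, 6, 8, 10, 11} — 6 values for 6 variables — and 5 appears only in t₅'s list, so t₅ = 5.
The 5 still-open variables together cover exactly {4, 6, 8, 10, 11} — 5 values for 5 variables — and 10 appears only in t₈'s list, so t₈ = 10.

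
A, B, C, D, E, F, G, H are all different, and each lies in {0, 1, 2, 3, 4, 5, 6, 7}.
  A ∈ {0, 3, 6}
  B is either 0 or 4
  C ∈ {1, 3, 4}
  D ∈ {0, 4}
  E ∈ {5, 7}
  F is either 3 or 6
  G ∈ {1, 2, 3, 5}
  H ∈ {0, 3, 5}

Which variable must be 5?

H

The 8 variables together cover exactly {0, 1, 2, 3, 4, 5, 6, 7} — 8 values for 8 variables — and 2 appears only in G's list, so G = 2.
The 7 still-open variables together cover exactly {0, 1, 3, 4, 5, 6, 7} — 7 values for 7 variables — and 1 appears only in C's list, so C = 1.
The 6 still-open variables draw from only 6 values {0, 3, 4, 5, 6, 7}, so each is used; only E can be 7, hence E = 7.
The 5 still-open variables draw from only 5 values {0, 3, 4, 5, 6}, so each is used; only H can be 5, hence H = 5.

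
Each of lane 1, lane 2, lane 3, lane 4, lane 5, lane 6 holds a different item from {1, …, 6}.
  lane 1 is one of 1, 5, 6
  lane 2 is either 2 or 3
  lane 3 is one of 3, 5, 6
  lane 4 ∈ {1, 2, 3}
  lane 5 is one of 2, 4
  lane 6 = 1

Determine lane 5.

lane 6 must be 1 (only option left). So lane 1, lane 4 can't be 1.
Among the 5 still-open variables, 4 fits only lane 5 (and all 5 values in {2, 3, 4, 5, 6} must be used), so lane 5 = 4.

4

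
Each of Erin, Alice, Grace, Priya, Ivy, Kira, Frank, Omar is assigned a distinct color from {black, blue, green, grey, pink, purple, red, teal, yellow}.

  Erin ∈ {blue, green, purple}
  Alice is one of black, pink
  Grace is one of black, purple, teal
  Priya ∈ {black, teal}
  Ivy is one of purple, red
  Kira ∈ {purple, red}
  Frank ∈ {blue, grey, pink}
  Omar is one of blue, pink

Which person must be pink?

Alice

The 8 variables draw from only 8 values {black, blue, green, grey, pink, purple, red, teal}, so each is used; only Erin can be green, hence Erin = green.
The 7 still-open variables together cover exactly {black, blue, grey, pink, purple, red, teal} — 7 values for 7 variables — and grey appears only in Frank's list, so Frank = grey.
The 6 still-open variables draw from only 6 values {black, blue, pink, purple, red, teal}, so each is used; only Omar can be blue, hence Omar = blue.
The 5 still-open variables together cover exactly {black, pink, purple, red, teal} — 5 values for 5 variables — and pink appears only in Alice's list, so Alice = pink.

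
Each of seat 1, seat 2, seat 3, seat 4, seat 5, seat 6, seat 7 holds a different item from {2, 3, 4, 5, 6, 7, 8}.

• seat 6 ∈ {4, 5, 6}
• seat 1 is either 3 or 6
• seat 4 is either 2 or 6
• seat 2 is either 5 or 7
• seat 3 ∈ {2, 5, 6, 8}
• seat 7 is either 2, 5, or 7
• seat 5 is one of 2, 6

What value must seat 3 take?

8

Among the 7 variables, 3 fits only seat 1 (and all 7 values in {2, 3, 4, 5, 6, 7, 8} must be used), so seat 1 = 3.
Among the 6 still-open variables, 4 fits only seat 6 (and all 6 values in {2, 4, 5, 6, 7, 8} must be used), so seat 6 = 4.
Among the 5 still-open variables, 8 fits only seat 3 (and all 5 values in {2, 5, 6, 7, 8} must be used), so seat 3 = 8.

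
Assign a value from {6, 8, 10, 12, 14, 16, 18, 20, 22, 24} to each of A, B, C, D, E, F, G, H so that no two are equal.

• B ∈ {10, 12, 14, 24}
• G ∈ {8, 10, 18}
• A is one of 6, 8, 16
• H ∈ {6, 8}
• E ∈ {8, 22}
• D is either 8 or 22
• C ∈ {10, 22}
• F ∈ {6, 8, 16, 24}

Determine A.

The 2 variables D and E are confined to {8, 22}, which locks those values in; drop them from A, C, F, G, H.
That leaves C = 10. So B, G can't be 10.
G has just one choice, so G = 18.
H must be 6 (only option left). Eliminate 6 elsewhere: A, F.
So A = 16.

16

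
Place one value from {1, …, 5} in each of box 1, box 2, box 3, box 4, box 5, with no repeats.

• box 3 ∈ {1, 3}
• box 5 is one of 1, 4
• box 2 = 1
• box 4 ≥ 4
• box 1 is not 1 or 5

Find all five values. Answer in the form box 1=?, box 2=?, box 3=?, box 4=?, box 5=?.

box 1=2, box 2=1, box 3=3, box 4=5, box 5=4

box 2 has just one choice, so box 2 = 1. Remove 1 from box 3, box 5.
That leaves box 3 = 3. Remove 3 from box 1.
box 5's domain is down to {4}, so box 5 = 4. So box 1, box 4 can't be 4.
That leaves box 1 = 2.
box 4's domain is down to {5}, so box 4 = 5.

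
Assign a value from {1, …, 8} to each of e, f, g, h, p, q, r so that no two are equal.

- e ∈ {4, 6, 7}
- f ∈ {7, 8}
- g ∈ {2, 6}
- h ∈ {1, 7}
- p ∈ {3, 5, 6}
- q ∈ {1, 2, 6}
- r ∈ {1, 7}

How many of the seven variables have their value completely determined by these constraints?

The 2 variables h and r are confined to {1, 7}, which locks those values in; drop them from e, f, q.
f's domain is down to {8}, so f = 8.
The 2 variables g and q are confined to {2, 6}, which locks those values in; drop them from e, p.
That leaves e = 4.
Determined: e=4, f=8. The other variables each still have more than one consistent value. That makes 2.

2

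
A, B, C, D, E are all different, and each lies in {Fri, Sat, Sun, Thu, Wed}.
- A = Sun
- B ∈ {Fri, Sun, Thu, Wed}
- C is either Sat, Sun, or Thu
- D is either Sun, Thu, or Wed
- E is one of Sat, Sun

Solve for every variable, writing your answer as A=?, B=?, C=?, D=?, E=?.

A must be Sun (only option left). Remove Sun from B, C, D, E.
E's domain is down to {Sat}, so E = Sat. Remove Sat from C.
That leaves C = Thu. So B, D can't be Thu.
D must be Wed (only option left). Eliminate Wed elsewhere: B.
B must be Fri (only option left).

A=Sun, B=Fri, C=Thu, D=Wed, E=Sat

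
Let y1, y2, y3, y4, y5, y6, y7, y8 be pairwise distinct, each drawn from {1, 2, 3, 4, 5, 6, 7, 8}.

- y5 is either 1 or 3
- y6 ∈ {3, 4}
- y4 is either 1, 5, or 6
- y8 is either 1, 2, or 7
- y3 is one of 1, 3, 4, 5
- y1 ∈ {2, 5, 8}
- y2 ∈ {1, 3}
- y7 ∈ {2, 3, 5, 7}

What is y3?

5

The 8 variables draw from only 8 values {1, 2, 3, 4, 5, 6, 7, 8}, so each is used; only y4 can be 6, hence y4 = 6.
The 7 still-open variables together cover exactly {1, 2, 3, 4, 5, 7, 8} — 7 values for 7 variables — and 8 appears only in y1's list, so y1 = 8.
The 2 variables y2 and y5 are confined to {1, 3}, which locks those values in; drop them from y3, y6, y7, y8.
That leaves y6 = 4. So y3 can't be 4.
So y3 = 5.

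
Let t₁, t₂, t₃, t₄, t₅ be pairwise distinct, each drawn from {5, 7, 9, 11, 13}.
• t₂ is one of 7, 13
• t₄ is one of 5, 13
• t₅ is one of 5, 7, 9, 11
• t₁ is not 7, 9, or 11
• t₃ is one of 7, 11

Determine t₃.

Among the 5 variables, 9 fits only t₅ (and all 5 values in {5, 7, 9, 11, 13} must be used), so t₅ = 9.
The 4 still-open variables together cover exactly {5, 7, 11, 13} — 4 values for 4 variables — and 11 appears only in t₃'s list, so t₃ = 11.

11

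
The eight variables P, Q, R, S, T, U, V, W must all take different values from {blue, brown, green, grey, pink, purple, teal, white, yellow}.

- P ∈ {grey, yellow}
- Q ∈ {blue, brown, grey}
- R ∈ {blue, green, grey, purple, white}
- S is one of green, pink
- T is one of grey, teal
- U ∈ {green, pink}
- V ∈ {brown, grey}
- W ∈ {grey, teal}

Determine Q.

blue

S and U share exactly the 2 values {green, pink}; by pigeonhole those values go to them, so strike green, pink from R.
T and W between them cover only {grey, teal} — a naked pair. Remove those values from P, Q, R, V.
P has just one choice, so P = yellow.
V has just one choice, so V = brown. Strike brown from Q.
So Q = blue.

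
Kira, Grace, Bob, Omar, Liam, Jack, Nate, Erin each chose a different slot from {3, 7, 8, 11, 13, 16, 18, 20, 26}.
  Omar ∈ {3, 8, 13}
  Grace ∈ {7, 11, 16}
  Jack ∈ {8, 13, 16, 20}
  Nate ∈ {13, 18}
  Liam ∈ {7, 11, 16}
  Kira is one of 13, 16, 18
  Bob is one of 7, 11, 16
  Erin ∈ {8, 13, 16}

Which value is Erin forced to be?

8

The 8 variables draw from only 8 values {3, 7, 8, 11, 13, 16, 18, 20}, so each is used; only Omar can be 3, hence Omar = 3.
The 7 still-open variables draw from only 7 values {7, 8, 11, 13, 16, 18, 20}, so each is used; only Jack can be 20, hence Jack = 20.
The 6 still-open variables draw from only 6 values {7, 8, 11, 13, 16, 18}, so each is used; only Erin can be 8, hence Erin = 8.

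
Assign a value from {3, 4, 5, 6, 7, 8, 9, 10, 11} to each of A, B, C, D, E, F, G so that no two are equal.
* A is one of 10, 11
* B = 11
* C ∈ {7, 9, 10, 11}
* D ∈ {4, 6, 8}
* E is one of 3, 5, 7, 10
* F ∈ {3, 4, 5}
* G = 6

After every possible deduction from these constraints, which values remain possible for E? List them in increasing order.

B has just one choice, so B = 11. Strike 11 from A, C.
G's domain is down to {6}, so G = 6. Strike 6 from D.
A has just one choice, so A = 10. Eliminate 10 elsewhere: C, E.
No further eliminations apply; E can still be any of 3, 5, 7.

3, 5, 7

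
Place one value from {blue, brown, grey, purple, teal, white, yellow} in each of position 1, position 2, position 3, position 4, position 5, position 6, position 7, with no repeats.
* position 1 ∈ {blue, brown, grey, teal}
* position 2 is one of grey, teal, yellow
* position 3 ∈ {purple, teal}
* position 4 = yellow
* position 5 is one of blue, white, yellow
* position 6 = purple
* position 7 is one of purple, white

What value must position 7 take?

position 4 has just one choice, so position 4 = yellow. So position 2, position 5 can't be yellow.
position 6's domain is down to {purple}, so position 6 = purple. So position 3, position 7 can't be purple.
So position 7 = white.

white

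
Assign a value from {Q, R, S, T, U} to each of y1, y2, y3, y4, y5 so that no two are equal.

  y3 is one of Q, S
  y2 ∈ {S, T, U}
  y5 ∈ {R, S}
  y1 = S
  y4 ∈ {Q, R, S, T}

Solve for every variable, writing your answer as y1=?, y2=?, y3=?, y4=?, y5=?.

y1 must be S (only option left). Eliminate S elsewhere: y2, y3, y4, y5.
That leaves y3 = Q. Remove Q from y4.
That leaves y5 = R. Remove R from y4.
y4 must be T (only option left). Eliminate T elsewhere: y2.
y2's domain is down to {U}, so y2 = U.

y1=S, y2=U, y3=Q, y4=T, y5=R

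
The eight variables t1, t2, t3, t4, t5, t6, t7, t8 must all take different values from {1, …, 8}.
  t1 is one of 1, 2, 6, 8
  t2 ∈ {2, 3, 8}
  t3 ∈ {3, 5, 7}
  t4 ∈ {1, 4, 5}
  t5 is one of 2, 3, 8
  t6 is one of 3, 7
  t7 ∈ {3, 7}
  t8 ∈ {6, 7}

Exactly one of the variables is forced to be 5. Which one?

t3

The 8 variables together cover exactly {1, 2, 3, 4, 5, 6, 7, 8} — 8 values for 8 variables — and 4 appears only in t4's list, so t4 = 4.
Among the 7 still-open variables, 1 fits only t1 (and all 7 values in {1, 2, 3, 5, 6, 7, 8} must be used), so t1 = 1.
The 6 still-open variables draw from only 6 values {2, 3, 5, 6, 7, 8}, so each is used; only t3 can be 5, hence t3 = 5.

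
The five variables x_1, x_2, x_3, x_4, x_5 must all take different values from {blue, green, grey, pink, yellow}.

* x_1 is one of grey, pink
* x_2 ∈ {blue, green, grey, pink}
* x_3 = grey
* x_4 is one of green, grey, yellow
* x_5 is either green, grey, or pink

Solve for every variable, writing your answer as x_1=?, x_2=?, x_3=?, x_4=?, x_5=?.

x_1=pink, x_2=blue, x_3=grey, x_4=yellow, x_5=green

x_3 must be grey (only option left). So x_1, x_2, x_4, x_5 can't be grey.
x_1 has just one choice, so x_1 = pink. Strike pink from x_2, x_5.
x_5 has just one choice, so x_5 = green. Strike green from x_2, x_4.
That leaves x_2 = blue.
x_4's domain is down to {yellow}, so x_4 = yellow.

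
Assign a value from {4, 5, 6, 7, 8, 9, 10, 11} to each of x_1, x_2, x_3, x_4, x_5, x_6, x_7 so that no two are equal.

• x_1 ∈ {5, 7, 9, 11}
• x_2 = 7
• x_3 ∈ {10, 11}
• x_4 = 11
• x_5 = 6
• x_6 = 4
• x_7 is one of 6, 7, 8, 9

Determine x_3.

10

x_2's domain is down to {7}, so x_2 = 7. Strike 7 from x_1, x_7.
x_4 must be 11 (only option left). Eliminate 11 elsewhere: x_1, x_3.
So x_3 = 10.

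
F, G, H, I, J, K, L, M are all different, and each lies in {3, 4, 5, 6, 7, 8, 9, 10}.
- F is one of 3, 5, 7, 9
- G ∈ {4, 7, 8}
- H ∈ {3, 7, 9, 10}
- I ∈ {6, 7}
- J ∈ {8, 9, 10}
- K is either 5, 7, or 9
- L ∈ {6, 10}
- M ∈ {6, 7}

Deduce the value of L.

10

The 8 variables draw from only 8 values {3, 4, 5, 6, 7, 8, 9, 10}, so each is used; only G can be 4, hence G = 4.
The 7 still-open variables draw from only 7 values {3, 5, 6, 7, 8, 9, 10}, so each is used; only J can be 8, hence J = 8.
I and M share exactly the 2 values {6, 7}; by pigeonhole those values go to them, so strike 6, 7 from F, H, K, L.
So L = 10.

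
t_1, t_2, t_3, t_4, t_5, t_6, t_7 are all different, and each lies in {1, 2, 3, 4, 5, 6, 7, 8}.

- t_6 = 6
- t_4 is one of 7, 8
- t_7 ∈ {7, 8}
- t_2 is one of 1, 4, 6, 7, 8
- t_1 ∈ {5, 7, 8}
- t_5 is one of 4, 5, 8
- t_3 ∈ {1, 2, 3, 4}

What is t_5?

t_6's domain is down to {6}, so t_6 = 6. Remove 6 from t_2.
t_4 and t_7 share exactly the 2 values {7, 8}; by pigeonhole those values go to them, so strike 7, 8 from t_1, t_2, t_5.
That leaves t_1 = 5. Remove 5 from t_5.
So t_5 = 4.

4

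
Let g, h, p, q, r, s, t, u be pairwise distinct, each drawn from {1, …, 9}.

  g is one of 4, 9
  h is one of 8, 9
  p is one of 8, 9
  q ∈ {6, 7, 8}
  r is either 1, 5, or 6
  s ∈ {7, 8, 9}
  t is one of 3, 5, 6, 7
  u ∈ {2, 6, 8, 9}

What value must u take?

2

h and p between them cover only {8, 9} — a naked pair. Remove those values from g, q, s, u.
g has just one choice, so g = 4.
That leaves s = 7. So q, t can't be 7.
q has just one choice, so q = 6. Remove 6 from r, t, u.
So u = 2.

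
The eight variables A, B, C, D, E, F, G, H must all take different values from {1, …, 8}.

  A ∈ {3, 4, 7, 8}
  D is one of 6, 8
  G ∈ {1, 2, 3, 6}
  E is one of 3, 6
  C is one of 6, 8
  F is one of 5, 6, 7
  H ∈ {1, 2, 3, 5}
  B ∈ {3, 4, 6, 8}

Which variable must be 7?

A

The 2 variables C and D are confined to {6, 8}, which locks those values in; drop them from A, B, E, F, G.
E's domain is down to {3}, so E = 3. Eliminate 3 elsewhere: A, B, G, H.
B must be 4 (only option left). Strike 4 from A.
So 7 goes to A.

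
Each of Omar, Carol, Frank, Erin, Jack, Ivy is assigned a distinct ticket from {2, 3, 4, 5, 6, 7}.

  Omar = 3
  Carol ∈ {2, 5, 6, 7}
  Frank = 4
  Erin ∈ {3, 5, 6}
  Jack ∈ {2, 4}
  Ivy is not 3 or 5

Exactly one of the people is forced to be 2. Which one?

Jack

Omar must be 3 (only option left). Strike 3 from Erin.
Frank must be 4 (only option left). Strike 4 from Jack, Ivy.
So 2 goes to Jack.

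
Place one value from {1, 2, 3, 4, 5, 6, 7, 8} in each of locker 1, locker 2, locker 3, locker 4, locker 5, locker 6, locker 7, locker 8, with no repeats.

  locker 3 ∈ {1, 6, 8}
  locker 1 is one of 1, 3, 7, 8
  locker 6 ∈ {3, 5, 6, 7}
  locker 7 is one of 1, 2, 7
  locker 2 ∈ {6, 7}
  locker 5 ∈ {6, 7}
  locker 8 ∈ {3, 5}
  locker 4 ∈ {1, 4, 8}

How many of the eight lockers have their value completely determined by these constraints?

2

The 8 variables together cover exactly {1, 2, 3, 4, 5, 6, 7, 8} — 8 values for 8 variables — and 2 appears only in locker 7's list, so locker 7 = 2.
The 7 still-open variables together cover exactly {1, 3, 4, 5, 6, 7, 8} — 7 values for 7 variables — and 4 appears only in locker 4's list, so locker 4 = 4.
locker 2 and locker 5 share exactly the 2 values {6, 7}; by pigeonhole those values go to them, so strike 6, 7 from locker 1, locker 3, locker 6.
locker 6 and locker 8 between them cover only {3, 5} — a naked pair. Remove those values from locker 1.
Determined: locker 4=4, locker 7=2. The other lockers each still have more than one consistent value. That makes 2.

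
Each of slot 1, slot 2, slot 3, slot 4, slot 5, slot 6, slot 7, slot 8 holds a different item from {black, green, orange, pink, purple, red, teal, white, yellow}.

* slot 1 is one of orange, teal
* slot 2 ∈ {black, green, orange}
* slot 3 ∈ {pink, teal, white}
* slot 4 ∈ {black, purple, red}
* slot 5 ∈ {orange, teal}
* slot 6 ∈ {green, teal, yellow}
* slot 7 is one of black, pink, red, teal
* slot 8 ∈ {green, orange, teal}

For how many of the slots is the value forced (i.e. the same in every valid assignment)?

The 2 variables slot 1 and slot 5 are confined to {orange, teal}, which locks those values in; drop them from slot 2, slot 3, slot 6, slot 7, slot 8.
That leaves slot 8 = green. Strike green from slot 2, slot 6.
That leaves slot 2 = black. So slot 4, slot 7 can't be black.
slot 6 must be yellow (only option left).
Determined: slot 2=black, slot 6=yellow, slot 8=green. The other slots each still have more than one consistent value. That makes 3.

3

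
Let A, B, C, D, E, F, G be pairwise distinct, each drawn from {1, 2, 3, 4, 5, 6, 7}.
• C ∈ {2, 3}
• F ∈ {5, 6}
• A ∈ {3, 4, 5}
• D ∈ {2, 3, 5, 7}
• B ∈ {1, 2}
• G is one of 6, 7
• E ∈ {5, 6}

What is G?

The 7 variables together cover exactly {1, 2, 3, 4, 5, 6, 7} — 7 values for 7 variables — and 1 appears only in B's list, so B = 1.
The 6 still-open variables together cover exactly {2, 3, 4, 5, 6, 7} — 6 values for 6 variables — and 4 appears only in A's list, so A = 4.
E and F between them cover only {5, 6} — a naked pair. Remove those values from D, G.
So G = 7.

7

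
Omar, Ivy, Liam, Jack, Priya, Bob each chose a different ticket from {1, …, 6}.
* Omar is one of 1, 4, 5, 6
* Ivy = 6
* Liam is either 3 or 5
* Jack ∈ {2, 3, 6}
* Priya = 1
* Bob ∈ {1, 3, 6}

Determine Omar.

Ivy must be 6 (only option left). Remove 6 from Omar, Jack, Bob.
Priya's domain is down to {1}, so Priya = 1. Strike 1 from Omar, Bob.
Bob's domain is down to {3}, so Bob = 3. So Liam, Jack can't be 3.
That leaves Liam = 5. Eliminate 5 elsewhere: Omar.
So Omar = 4.

4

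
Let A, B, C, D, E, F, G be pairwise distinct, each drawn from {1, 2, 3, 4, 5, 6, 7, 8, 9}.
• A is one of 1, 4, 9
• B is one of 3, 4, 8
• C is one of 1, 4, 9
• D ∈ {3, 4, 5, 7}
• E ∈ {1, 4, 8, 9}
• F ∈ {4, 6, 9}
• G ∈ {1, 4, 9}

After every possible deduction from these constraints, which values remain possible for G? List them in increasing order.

A, C, G share exactly the 3 values {1, 4, 9}; by pigeonhole those values go to them, so strike 1, 4, 9 from B, D, E, F.
That leaves E = 8. Remove 8 from B.
F's domain is down to {6}, so F = 6.
B's domain is down to {3}, so B = 3. So D can't be 3.
No further eliminations apply; G can still be any of 1, 4, 9.

1, 4, 9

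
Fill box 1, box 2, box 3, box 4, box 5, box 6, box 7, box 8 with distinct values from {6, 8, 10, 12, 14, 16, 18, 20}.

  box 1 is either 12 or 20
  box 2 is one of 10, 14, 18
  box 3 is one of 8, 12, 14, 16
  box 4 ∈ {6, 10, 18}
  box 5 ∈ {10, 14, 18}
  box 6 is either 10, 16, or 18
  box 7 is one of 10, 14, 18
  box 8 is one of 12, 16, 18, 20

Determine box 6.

16

The 8 variables draw from only 8 values {6, 8, 10, 12, 14, 16, 18, 20}, so each is used; only box 4 can be 6, hence box 4 = 6.
Among the 7 still-open variables, 8 fits only box 3 (and all 7 values in {8, 10, 12, 14, 16, 18, 20} must be used), so box 3 = 8.
box 2, box 5, box 7 share exactly the 3 values {10, 14, 18}; by pigeonhole those values go to them, so strike 10, 14, 18 from box 6, box 8.
So box 6 = 16.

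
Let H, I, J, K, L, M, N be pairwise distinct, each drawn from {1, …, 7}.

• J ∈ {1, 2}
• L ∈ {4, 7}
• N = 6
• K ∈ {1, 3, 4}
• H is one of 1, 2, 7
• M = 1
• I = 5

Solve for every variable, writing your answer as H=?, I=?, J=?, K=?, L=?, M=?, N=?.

H=7, I=5, J=2, K=3, L=4, M=1, N=6

I must be 5 (only option left).
M has just one choice, so M = 1. Remove 1 from H, J, K.
N's domain is down to {6}, so N = 6.
That leaves J = 2. Eliminate 2 elsewhere: H.
H must be 7 (only option left). Eliminate 7 elsewhere: L.
That leaves L = 4. Eliminate 4 elsewhere: K.
That leaves K = 3.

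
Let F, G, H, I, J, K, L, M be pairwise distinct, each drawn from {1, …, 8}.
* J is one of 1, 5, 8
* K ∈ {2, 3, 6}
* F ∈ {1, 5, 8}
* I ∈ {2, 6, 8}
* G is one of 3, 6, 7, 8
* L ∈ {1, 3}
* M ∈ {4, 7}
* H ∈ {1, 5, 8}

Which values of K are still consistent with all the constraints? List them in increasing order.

2, 6

The 8 variables together cover exactly {1, 2, 3, 4, 5, 6, 7, 8} — 8 values for 8 variables — and 4 appears only in M's list, so M = 4.
Among the 7 still-open variables, 7 fits only G (and all 7 values in {1, 2, 3, 5, 6, 7, 8} must be used), so G = 7.
The 3 variables F, H, J are confined to {1, 5, 8}, which locks those values in; drop them from I, L.
That leaves L = 3. So K can't be 3.
No further eliminations apply; K can still be any of 2, 6.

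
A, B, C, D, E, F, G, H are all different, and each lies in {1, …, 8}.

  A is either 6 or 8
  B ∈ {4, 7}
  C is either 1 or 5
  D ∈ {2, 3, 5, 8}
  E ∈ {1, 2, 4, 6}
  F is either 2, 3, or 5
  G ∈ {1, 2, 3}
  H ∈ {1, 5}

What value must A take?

6

The 8 variables together cover exactly {1, 2, 3, 4, 5, 6, 7, 8} — 8 values for 8 variables — and 7 appears only in B's list, so B = 7.
The 7 still-open variables together cover exactly {1, 2, 3, 4, 5, 6, 8} — 7 values for 7 variables — and 4 appears only in E's list, so E = 4.
Among the 6 still-open variables, 6 fits only A (and all 6 values in {1, 2, 3, 5, 6, 8} must be used), so A = 6.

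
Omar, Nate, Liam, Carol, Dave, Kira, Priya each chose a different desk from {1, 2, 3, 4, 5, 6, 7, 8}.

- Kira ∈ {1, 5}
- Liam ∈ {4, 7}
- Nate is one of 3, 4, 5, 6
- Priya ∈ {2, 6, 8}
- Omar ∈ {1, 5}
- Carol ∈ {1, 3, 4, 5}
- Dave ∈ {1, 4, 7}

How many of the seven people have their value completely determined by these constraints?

Omar and Kira between them cover only {1, 5} — a naked pair. Remove those values from Nate, Carol, Dave.
Liam and Dave share exactly the 2 values {4, 7}; by pigeonhole those values go to them, so strike 4, 7 from Nate, Carol.
That leaves Carol = 3. Eliminate 3 elsewhere: Nate.
Nate has just one choice, so Nate = 6. Eliminate 6 elsewhere: Priya.
Determined: Nate=6, Carol=3. The other people each still have more than one consistent value. That makes 2.

2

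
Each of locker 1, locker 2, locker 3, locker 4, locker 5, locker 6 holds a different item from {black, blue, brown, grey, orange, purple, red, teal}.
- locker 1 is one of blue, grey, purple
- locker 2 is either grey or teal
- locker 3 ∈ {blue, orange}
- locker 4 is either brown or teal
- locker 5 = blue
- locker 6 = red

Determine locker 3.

locker 5 has just one choice, so locker 5 = blue. Eliminate blue elsewhere: locker 1, locker 3.
So locker 3 = orange.

orange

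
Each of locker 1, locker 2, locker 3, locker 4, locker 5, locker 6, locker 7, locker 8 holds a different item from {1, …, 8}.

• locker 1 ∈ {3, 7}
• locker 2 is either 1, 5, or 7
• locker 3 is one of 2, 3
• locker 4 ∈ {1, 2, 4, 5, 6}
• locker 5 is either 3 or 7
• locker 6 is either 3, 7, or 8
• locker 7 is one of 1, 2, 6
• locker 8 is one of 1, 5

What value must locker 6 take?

8

The 8 variables together cover exactly {1, 2, 3, 4, 5, 6, 7, 8} — 8 values for 8 variables — and 4 appears only in locker 4's list, so locker 4 = 4.
The 7 still-open variables draw from only 7 values {1, 2, 3, 5, 6, 7, 8}, so each is used; only locker 7 can be 6, hence locker 7 = 6.
The 6 still-open variables draw from only 6 values {1, 2, 3, 5, 7, 8}, so each is used; only locker 3 can be 2, hence locker 3 = 2.
The 5 still-open variables draw from only 5 values {1, 3, 5, 7, 8}, so each is used; only locker 6 can be 8, hence locker 6 = 8.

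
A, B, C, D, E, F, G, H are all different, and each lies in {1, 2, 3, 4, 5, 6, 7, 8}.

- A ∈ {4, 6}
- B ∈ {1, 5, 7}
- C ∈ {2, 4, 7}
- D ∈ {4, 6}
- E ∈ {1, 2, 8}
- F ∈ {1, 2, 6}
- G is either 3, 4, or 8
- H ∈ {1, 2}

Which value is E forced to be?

The 8 variables draw from only 8 values {1, 2, 3, 4, 5, 6, 7, 8}, so each is used; only G can be 3, hence G = 3.
The 7 still-open variables together cover exactly {1, 2, 4, 5, 6, 7, 8} — 7 values for 7 variables — and 5 appears only in B's list, so B = 5.
The 6 still-open variables together cover exactly {1, 2, 4, 6, 7, 8} — 6 values for 6 variables — and 7 appears only in C's list, so C = 7.
The 5 still-open variables draw from only 5 values {1, 2, 4, 6, 8}, so each is used; only E can be 8, hence E = 8.

8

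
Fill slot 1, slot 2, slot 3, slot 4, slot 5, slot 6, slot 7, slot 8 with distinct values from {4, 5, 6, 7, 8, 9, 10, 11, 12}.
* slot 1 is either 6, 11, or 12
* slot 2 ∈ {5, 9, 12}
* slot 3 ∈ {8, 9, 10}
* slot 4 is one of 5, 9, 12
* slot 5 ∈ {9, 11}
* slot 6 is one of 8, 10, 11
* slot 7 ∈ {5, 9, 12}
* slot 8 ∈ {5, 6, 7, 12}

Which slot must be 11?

The 8 variables draw from only 8 values {5, 6, 7, 8, 9, 10, 11, 12}, so each is used; only slot 8 can be 7, hence slot 8 = 7.
Among the 7 still-open variables, 6 fits only slot 1 (and all 7 values in {5, 6, 8, 9, 10, 11, 12} must be used), so slot 1 = 6.
slot 2, slot 4, slot 7 between them cover only {5, 9, 12} — a naked triple. Remove those values from slot 3, slot 5.
So 11 goes to slot 5.

slot 5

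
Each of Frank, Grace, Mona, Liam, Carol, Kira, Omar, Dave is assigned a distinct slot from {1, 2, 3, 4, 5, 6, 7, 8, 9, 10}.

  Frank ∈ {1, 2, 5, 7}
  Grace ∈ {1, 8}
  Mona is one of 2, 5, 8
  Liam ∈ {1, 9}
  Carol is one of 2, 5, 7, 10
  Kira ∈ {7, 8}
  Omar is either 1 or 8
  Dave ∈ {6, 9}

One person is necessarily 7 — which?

The 8 variables draw from only 8 values {1, 2, 5, 6, 7, 8, 9, 10}, so each is used; only Dave can be 6, hence Dave = 6.
Among the 7 still-open variables, 9 fits only Liam (and all 7 values in {1, 2, 5, 7, 8, 9, 10} must be used), so Liam = 9.
Among the 6 still-open variables, 10 fits only Carol (and all 6 values in {1, 2, 5, 7, 8, 10} must be used), so Carol = 10.
Grace and Omar between them cover only {1, 8} — a naked pair. Remove those values from Frank, Mona, Kira.
So 7 goes to Kira.

Kira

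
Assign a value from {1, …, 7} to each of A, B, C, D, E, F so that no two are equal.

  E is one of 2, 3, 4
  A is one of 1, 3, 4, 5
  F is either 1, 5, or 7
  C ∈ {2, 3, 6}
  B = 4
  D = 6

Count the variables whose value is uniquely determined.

2

B must be 4 (only option left). Strike 4 from A, E.
D must be 6 (only option left). So C can't be 6.
The 2 variables C and E are confined to {2, 3}, which locks those values in; drop them from A.
Determined: B=4, D=6. The other variables each still have more than one consistent value. That makes 2.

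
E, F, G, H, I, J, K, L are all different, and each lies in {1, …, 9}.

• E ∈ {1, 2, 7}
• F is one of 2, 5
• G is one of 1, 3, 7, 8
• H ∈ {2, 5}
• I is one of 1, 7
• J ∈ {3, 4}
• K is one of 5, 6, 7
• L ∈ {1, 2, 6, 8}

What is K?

6

The 8 variables draw from only 8 values {1, 2, 3, 4, 5, 6, 7, 8}, so each is used; only J can be 4, hence J = 4.
Among the 7 still-open variables, 3 fits only G (and all 7 values in {1, 2, 3, 5, 6, 7, 8} must be used), so G = 3.
Among the 6 still-open variables, 8 fits only L (and all 6 values in {1, 2, 5, 6, 7, 8} must be used), so L = 8.
The 5 still-open variables together cover exactly {1, 2, 5, 6, 7} — 5 values for 5 variables — and 6 appears only in K's list, so K = 6.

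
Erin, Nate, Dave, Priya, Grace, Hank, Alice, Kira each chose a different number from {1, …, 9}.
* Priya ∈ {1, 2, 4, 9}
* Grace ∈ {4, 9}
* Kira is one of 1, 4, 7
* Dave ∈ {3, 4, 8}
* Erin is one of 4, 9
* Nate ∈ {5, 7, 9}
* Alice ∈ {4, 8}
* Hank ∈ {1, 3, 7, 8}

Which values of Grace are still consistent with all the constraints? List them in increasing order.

The 8 variables together cover exactly {1, 2, 3, 4, 5, 7, 8, 9} — 8 values for 8 variables — and 2 appears only in Priya's list, so Priya = 2.
The 7 still-open variables together cover exactly {1, 3, 4, 5, 7, 8, 9} — 7 values for 7 variables — and 5 appears only in Nate's list, so Nate = 5.
Erin and Grace share exactly the 2 values {4, 9}; by pigeonhole those values go to them, so strike 4, 9 from Dave, Alice, Kira.
Alice's domain is down to {8}, so Alice = 8. Strike 8 from Dave, Hank.
Dave has just one choice, so Dave = 3. Strike 3 from Hank.
No further eliminations apply; Grace can still be any of 4, 9.

4, 9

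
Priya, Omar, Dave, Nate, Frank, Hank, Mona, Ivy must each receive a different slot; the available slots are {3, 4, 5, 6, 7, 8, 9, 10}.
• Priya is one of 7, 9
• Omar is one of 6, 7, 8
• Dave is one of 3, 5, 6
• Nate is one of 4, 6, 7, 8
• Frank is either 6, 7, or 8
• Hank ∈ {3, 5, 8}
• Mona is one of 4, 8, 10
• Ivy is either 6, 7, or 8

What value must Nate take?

The 8 variables draw from only 8 values {3, 4, 5, 6, 7, 8, 9, 10}, so each is used; only Priya can be 9, hence Priya = 9.
The 7 still-open variables together cover exactly {3, 4, 5, 6, 7, 8, 10} — 7 values for 7 variables — and 10 appears only in Mona's list, so Mona = 10.
The 6 still-open variables draw from only 6 values {3, 4, 5, 6, 7, 8}, so each is used; only Nate can be 4, hence Nate = 4.

4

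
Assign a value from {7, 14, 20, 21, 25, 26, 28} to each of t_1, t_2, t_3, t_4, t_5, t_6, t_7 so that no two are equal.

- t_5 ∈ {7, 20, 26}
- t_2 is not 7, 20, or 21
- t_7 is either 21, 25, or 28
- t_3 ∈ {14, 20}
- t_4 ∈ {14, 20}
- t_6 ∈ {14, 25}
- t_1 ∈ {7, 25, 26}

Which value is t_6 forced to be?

25

The 7 variables draw from only 7 values {7, 14, 20, 21, 25, 26, 28}, so each is used; only t_7 can be 21, hence t_7 = 21.
The 6 still-open variables together cover exactly {7, 14, 20, 25, 26, 28} — 6 values for 6 variables — and 28 appears only in t_2's list, so t_2 = 28.
t_3 and t_4 share exactly the 2 values {14, 20}; by pigeonhole those values go to them, so strike 14, 20 from t_5, t_6.
So t_6 = 25.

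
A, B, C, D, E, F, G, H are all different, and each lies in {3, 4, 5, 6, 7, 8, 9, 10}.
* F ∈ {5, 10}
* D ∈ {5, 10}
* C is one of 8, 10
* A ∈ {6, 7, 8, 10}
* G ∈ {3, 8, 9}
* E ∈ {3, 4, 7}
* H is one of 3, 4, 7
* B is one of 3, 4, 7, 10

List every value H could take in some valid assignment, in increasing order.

The 8 variables draw from only 8 values {3, 4, 5, 6, 7, 8, 9, 10}, so each is used; only A can be 6, hence A = 6.
The 7 still-open variables together cover exactly {3, 4, 5, 7, 8, 9, 10} — 7 values for 7 variables — and 9 appears only in G's list, so G = 9.
The 6 still-open variables draw from only 6 values {3, 4, 5, 7, 8, 10}, so each is used; only C can be 8, hence C = 8.
The 2 variables D and F are confined to {5, 10}, which locks those values in; drop them from B.
No further eliminations apply; H can still be any of 3, 4, 7.

3, 4, 7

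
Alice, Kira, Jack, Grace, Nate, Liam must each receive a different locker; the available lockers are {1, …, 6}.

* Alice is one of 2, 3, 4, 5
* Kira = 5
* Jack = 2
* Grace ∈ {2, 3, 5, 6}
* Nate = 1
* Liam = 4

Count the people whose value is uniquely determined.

6

Kira must be 5 (only option left). Eliminate 5 elsewhere: Alice, Grace.
Jack must be 2 (only option left). Remove 2 from Alice, Grace.
Nate's domain is down to {1}, so Nate = 1.
Liam's domain is down to {4}, so Liam = 4. So Alice can't be 4.
Alice's domain is down to {3}, so Alice = 3. Strike 3 from Grace.
Grace must be 6 (only option left).
Every person is fixed: Alice=3, Kira=5, Jack=2, Grace=6, Nate=1, Liam=4. That makes 6.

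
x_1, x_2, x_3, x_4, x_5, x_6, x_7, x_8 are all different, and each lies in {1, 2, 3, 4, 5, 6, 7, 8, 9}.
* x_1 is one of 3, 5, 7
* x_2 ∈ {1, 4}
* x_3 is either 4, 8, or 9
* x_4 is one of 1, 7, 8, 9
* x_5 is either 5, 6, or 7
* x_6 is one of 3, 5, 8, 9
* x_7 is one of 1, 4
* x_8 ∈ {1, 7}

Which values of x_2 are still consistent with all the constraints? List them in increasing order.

1, 4

The 8 variables together cover exactly {1, 3, 4, 5, 6, 7, 8, 9} — 8 values for 8 variables — and 6 appears only in x_5's list, so x_5 = 6.
The 2 variables x_2 and x_7 are confined to {1, 4}, which locks those values in; drop them from x_3, x_4, x_8.
That leaves x_8 = 7. Eliminate 7 elsewhere: x_1, x_4.
The 2 variables x_3 and x_4 are confined to {8, 9}, which locks those values in; drop them from x_6.
No further eliminations apply; x_2 can still be any of 1, 4.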